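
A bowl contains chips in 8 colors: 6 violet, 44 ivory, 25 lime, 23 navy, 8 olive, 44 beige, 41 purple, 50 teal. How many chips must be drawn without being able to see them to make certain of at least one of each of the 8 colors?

The hardest color to obtain is violet: we could draw every other chip first — 241 − 6 = 235 chips — without a single violet one.
The next draw must be violet, so 235 + 1 = 236.

236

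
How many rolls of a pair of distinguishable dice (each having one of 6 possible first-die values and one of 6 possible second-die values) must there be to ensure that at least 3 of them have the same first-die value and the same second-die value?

There are 6 × 6 = 36 (first-die value, second-die value) combinations acting as pigeonholes.
With 36 × 2 = 72 rolls of a pair of distinguishable dice we could place exactly 2 in each, with no (first-die value, second-die value) pair reaching 3.
One more forces some (first-die value, second-die value) pair to hold 3, so 72 + 1 = 73.

73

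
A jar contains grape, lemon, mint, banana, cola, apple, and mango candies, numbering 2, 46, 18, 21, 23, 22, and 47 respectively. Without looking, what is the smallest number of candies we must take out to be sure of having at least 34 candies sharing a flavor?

Treat the 7 flavors as pigeonholes.
In the worst case we take at most 33 of each flavor, but all 2 grape, all 18 mint, all 21 banana, all 23 cola, and all 22 apple (fewer than 33), giving 2 + 33 + 18 + 21 + 23 + 22 + 33 = 152.
One more candy then forces some flavor to 34, so 152 + 1 = 153.

153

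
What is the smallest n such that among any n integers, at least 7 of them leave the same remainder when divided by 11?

67

There are 11 residue classes modulo 11 acting as pigeonholes.
With 11 × 6 = 66 integers we could place exactly 6 in each, with no class reaching 7.
One more forces some class to hold 7, so 66 + 1 = 67.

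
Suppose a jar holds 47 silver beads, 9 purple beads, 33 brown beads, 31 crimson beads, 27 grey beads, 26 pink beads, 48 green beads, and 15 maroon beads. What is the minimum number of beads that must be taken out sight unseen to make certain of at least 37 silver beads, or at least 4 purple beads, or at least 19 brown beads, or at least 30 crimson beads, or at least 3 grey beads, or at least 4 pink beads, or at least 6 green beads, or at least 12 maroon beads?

108

The worst case stops just short of every target: 36 silver, 3 purple, 18 brown, 29 crimson, 2 grey, 3 pink, 5 green, 11 maroon — 36 + 3 + 18 + 29 + 2 + 3 + 5 + 11 = 107 beads.
One more bead must push some color to its target, so 107 + 1 = 108.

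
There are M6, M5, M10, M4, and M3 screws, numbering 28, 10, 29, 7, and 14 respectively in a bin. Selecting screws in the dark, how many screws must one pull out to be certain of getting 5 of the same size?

21

The worst case takes 4 screws of each size without reaching 5 of any: 5 × 4 = 20.
The next screw must bring some size to 5, so 20 + 1 = 21.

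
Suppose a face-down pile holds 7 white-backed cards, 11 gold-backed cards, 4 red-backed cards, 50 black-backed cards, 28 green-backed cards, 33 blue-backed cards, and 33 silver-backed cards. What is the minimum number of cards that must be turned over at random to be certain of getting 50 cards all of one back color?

Treat the 7 back colors as pigeonholes.
In the worst case we take at most 49 of each back color, but all 7 white-backed, all 11 gold-backed, all 4 red-backed, all 28 green-backed, all 33 blue-backed, and all 33 silver-backed (fewer than 49), giving 7 + 11 + 4 + 49 + 28 + 33 + 33 = 165.
One more card then forces some back color to 50, so 165 + 1 = 166.

166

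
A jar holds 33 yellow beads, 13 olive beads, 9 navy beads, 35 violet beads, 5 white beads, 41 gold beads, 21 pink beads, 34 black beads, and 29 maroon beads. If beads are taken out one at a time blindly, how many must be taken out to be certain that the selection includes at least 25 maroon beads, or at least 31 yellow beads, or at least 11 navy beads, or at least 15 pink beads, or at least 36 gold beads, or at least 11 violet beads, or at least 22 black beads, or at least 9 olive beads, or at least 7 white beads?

157

The worst case stops just short of every target: 30 yellow, 8 olive, all 9 navy, 10 violet, all 5 white, 35 gold, 14 pink, 21 black, 24 maroon — 30 + 8 + 9 + 10 + 5 + 35 + 14 + 21 + 24 = 156 beads.
One more bead must push some color to its target, so 156 + 1 = 157.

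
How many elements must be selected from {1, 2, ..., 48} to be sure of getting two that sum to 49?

Partition {1, …, 48} into 24 pairs: {1,48}, {2,47}, …, {24,25}.
Choosing 24 integers — say the integers 1 through 24 — takes one from each pair and avoids the property.
Choosing 25 forces two into the same pair by pigeonhole, and those sum to 49. So 25.

25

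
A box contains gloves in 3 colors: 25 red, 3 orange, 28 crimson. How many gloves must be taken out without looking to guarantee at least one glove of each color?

54

The hardest color to obtain is orange: we could draw every other glove first — 56 − 3 = 53 gloves — without a single orange one.
The next draw must be orange, so 53 + 1 = 54.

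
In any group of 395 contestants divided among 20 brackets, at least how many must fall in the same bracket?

20

The 395 contestants fall into 20 brackets.
If each of the 20 brackets held at most 19, the total would be at most 20 × 19 = 380 < 395, a contradiction.
So at least one holds ⌈395/20⌉ = 20.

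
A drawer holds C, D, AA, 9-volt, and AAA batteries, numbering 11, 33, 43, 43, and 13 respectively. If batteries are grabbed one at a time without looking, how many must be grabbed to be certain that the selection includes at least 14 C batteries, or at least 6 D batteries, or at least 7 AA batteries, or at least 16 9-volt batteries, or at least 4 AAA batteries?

41

The worst case stops just short of every target: all 11 C, 5 D, 6 AA, 15 9-volt, 3 AAA — 11 + 5 + 6 + 15 + 3 = 40 batteries.
One more battery must push some type to its target, so 40 + 1 = 41.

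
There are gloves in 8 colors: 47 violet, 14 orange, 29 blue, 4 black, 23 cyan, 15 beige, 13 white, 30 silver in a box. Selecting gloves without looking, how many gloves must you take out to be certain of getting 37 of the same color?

165

In the worst case we take at most 36 of each color, but all 14 orange, all 29 blue, all 4 black, all 23 cyan, all 15 beige, all 13 white, and all 30 silver (fewer than 36), giving 36 + 14 + 29 + 4 + 23 + 15 + 13 + 30 = 164.
One more glove then forces some color to 37, so 164 + 1 = 165.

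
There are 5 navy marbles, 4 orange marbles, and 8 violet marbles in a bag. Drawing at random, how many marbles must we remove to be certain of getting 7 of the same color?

16

In the worst case we take at most 6 of each color, but all 5 navy and all 4 orange (fewer than 6), giving 5 + 4 + 6 = 15.
One more marble then forces some color to 7, so 15 + 1 = 16.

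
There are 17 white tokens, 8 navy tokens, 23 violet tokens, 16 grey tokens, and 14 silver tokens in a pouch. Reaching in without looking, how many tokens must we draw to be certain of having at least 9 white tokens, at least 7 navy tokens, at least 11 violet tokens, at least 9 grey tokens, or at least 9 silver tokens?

41

The worst case stops just short of every target: 8 white, 6 navy, 10 violet, 8 grey, 8 silver — 8 + 6 + 10 + 8 + 8 = 40 tokens.
One more token must push some color to its target, so 40 + 1 = 41.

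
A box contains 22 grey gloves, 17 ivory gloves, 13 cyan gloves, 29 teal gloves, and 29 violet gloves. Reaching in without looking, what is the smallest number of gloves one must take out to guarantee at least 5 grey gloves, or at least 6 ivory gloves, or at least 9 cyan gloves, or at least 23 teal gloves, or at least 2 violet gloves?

41

The worst case stops just short of every target: 4 grey, 5 ivory, 8 cyan, 22 teal, 1 violet — 4 + 5 + 8 + 22 + 1 = 40 gloves.
One more glove must push some color to its target, so 40 + 1 = 41.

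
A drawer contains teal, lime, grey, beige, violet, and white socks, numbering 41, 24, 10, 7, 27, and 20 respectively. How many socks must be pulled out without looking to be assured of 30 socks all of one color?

Treat the 6 colors as pigeonholes.
In the worst case we take at most 29 of each color, but all 24 lime, all 10 grey, all 7 beige, all 27 violet, and all 20 white (fewer than 29), giving 29 + 24 + 10 + 7 + 27 + 20 = 117.
One more sock then forces some color to 30, so 117 + 1 = 118.

118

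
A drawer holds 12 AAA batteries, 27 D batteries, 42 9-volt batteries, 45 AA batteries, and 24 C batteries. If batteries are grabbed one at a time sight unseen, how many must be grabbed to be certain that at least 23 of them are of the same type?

In the worst case we take at most 22 of each type, but all 12 AAA (fewer than 22), giving 12 + 22 + 22 + 22 + 22 = 100.
One more battery then forces some type to 23, so 100 + 1 = 101.

101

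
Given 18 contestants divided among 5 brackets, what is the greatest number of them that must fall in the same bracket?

4

If each of the 5 brackets held at most 3, the total would be at most 5 × 3 = 15 < 18, a contradiction.
So at least one holds ⌈18/5⌉ = 4.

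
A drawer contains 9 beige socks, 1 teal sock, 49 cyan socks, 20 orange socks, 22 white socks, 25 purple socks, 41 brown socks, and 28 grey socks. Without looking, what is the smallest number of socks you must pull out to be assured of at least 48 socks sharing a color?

194

In the worst case we take at most 47 of each color, but all 9 beige, all 1 teal, all 20 orange, all 22 white, all 25 purple, all 41 brown, and all 28 grey (fewer than 47), giving 9 + 1 + 47 + 20 + 22 + 25 + 41 + 28 = 193.
One more sock then forces some color to 48, so 193 + 1 = 194.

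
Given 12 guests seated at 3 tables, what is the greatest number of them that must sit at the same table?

The 12 guests fall into 3 tables.
If each of the 3 tables held at most 3, the total would be at most 3 × 3 = 9 < 12, a contradiction.
So at least one holds ⌈12/3⌉ = 4.

4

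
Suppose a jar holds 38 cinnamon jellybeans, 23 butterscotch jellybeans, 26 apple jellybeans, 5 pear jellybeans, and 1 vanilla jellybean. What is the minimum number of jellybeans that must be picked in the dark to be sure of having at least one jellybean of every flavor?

93

The hardest flavor to obtain is vanilla: we could draw every other jellybean first — 93 − 1 = 92 jellybeans — without a single vanilla one.
The next draw must be vanilla, so 92 + 1 = 93.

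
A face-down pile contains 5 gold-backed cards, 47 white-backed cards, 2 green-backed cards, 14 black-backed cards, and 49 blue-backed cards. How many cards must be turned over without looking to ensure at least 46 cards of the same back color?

In the worst case we take at most 45 of each back color, but all 5 gold-backed, all 2 green-backed, and all 14 black-backed (fewer than 45), giving 5 + 45 + 2 + 14 + 45 = 111.
One more card then forces some back color to 46, so 111 + 1 = 112.

112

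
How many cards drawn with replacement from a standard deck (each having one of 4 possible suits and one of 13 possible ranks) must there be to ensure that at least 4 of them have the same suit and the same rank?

There are 4 × 13 = 52 (suit, rank) combinations acting as pigeonholes.
With 52 × 3 = 156 cards drawn with replacement from a standard deck we could place exactly 3 in each, with no (suit, rank) pair reaching 4.
One more forces some (suit, rank) pair to hold 4, so 156 + 1 = 157.

157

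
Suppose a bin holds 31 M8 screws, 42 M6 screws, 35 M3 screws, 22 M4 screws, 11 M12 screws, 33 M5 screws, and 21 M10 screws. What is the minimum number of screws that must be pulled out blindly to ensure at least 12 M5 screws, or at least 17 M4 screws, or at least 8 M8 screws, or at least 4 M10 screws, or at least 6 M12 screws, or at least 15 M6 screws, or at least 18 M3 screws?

74

Each of the 7 sizes has its own threshold; avoid all of them simultaneously.
The worst case stops just short of every target: 7 M8, 14 M6, 17 M3, 16 M4, 5 M12, 11 M5, 3 M10 — 7 + 14 + 17 + 16 + 5 + 11 + 3 = 73 screws.
One more screw must push some size to its target, so 73 + 1 = 74.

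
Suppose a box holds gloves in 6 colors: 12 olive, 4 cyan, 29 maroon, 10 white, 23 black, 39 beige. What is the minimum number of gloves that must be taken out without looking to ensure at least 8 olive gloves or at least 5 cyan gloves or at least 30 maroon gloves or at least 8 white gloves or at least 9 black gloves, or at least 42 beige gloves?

95

The worst case stops just short of every target: 7 olive, 4 cyan, 29 maroon, 7 white, 8 black, all 39 beige — 7 + 4 + 29 + 7 + 8 + 39 = 94 gloves.
One more glove must push some color to its target, so 94 + 1 = 95.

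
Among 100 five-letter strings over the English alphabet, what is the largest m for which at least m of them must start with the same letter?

The 100 five-letter strings over the English alphabet fall into 26 possible first letters.
If each of the 26 possible first letters held at most 3, the total would be at most 26 × 3 = 78 < 100, a contradiction.
So at least one holds ⌈100/26⌉ = 4.

4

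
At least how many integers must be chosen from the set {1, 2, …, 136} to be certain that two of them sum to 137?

69

Partition {1, …, 136} into 68 pairs: {1,136}, {2,135}, …, {68,69}.
Choosing 68 integers — say the integers 1 through 68 — takes one from each pair and avoids the property.
Choosing 69 forces two into the same pair by pigeonhole, and those sum to 137. So 69.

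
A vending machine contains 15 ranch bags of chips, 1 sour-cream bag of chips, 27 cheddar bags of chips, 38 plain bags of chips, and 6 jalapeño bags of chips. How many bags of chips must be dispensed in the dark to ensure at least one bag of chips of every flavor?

The hardest flavor to obtain is sour-cream: we could draw every other bag of chips first — 87 − 1 = 86 bags of chips — without a single sour-cream one.
The next draw must be sour-cream, so 86 + 1 = 87.

87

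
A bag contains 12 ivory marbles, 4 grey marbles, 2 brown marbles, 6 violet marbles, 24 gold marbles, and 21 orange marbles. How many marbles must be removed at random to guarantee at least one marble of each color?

68

The hardest color to obtain is brown: we could draw every other marble first — 69 − 2 = 67 marbles — without a single brown one.
The next draw must be brown, so 67 + 1 = 68.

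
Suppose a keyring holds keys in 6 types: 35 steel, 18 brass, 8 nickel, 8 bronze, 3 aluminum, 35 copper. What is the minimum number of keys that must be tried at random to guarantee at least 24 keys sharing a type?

84

In the worst case we take at most 23 of each type, but all 18 brass, all 8 nickel, all 8 bronze, and all 3 aluminum (fewer than 23), giving 23 + 18 + 8 + 8 + 3 + 23 = 83.
One more key then forces some type to 24, so 83 + 1 = 84.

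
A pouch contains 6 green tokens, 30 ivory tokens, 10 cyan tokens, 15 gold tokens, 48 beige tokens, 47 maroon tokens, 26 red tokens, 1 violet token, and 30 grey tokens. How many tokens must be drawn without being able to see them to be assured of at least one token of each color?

The hardest color to obtain is violet: we could draw every other token first — 213 − 1 = 212 tokens — without a single violet one.
The next draw must be violet, so 212 + 1 = 213.

213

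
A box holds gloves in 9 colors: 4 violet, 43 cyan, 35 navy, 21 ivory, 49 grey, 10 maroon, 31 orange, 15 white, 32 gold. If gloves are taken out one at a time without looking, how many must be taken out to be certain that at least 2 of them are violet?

238

The worst case draws every non-violet glove first: 43 + 35 + 21 + 49 + 10 + 31 + 15 + 32 = 236.
The next 2 draws are then forced to be violet, giving 236 + 2 = 238.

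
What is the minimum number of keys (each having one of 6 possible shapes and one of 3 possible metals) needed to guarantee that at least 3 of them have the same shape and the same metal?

There are 6 × 3 = 18 (shape, metal) combinations acting as pigeonholes.
With 18 × 2 = 36 keys we could place exactly 2 in each, with no (shape, metal) pair reaching 3.
One more forces some (shape, metal) pair to hold 3, so 36 + 1 = 37.

37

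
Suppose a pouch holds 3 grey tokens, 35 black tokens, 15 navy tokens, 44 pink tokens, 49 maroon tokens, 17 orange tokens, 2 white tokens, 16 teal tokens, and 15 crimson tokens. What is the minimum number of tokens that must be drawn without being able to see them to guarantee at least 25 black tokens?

The worst case draws every non-black token first: 3 + 15 + 44 + 49 + 17 + 2 + 16 + 15 = 161.
The next 25 draws are then forced to be black, giving 161 + 25 = 186.

186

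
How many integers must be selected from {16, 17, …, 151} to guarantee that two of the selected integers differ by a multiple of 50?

Group the integers by remainder mod 50; there are 50 residue classes, each nonempty in this range.
Choosing one from each class (50 integers) avoids any shared remainder.
One more choice must repeat a class, so two differ by a multiple of 50. Hence 50 + 1 = 51.

51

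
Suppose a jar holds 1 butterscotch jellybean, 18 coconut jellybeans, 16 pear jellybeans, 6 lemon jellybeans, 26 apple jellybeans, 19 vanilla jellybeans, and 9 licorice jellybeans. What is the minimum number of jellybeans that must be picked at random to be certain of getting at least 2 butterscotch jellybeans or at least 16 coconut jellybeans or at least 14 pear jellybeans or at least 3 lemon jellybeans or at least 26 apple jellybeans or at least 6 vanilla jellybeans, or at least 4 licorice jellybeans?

65

Each of the 7 flavors has its own threshold; avoid all of them simultaneously.
The worst case stops just short of every target: 1 butterscotch, 15 coconut, 13 pear, 2 lemon, 25 apple, 5 vanilla, 3 licorice — 1 + 15 + 13 + 2 + 25 + 5 + 3 = 64 jellybeans.
One more jellybean must push some flavor to its target, so 64 + 1 = 65.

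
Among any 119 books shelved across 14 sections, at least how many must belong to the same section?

If each of the 14 sections held at most 8, the total would be at most 14 × 8 = 112 < 119, a contradiction.
So at least one holds ⌈119/14⌉ = 9.

9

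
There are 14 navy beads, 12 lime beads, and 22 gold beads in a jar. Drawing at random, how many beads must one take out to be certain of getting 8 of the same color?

Treat the 3 colors as pigeonholes.
The worst case takes 7 beads of each color without reaching 8 of any: 3 × 7 = 21.
The next bead must bring some color to 8, so 21 + 1 = 22.

22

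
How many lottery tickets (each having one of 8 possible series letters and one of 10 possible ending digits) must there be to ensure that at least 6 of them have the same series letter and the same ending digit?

There are 8 × 10 = 80 (series letter, ending digit) combinations acting as pigeonholes.
With 80 × 5 = 400 lottery tickets we could place exactly 5 in each, with no (series letter, ending digit) pair reaching 6.
One more forces some (series letter, ending digit) pair to hold 6, so 400 + 1 = 401.

401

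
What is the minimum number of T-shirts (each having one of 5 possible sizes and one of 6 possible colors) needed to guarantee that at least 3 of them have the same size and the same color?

61

There are 5 × 6 = 30 (size, color) combinations acting as pigeonholes.
With 30 × 2 = 60 T-shirts we could place exactly 2 in each, with no (size, color) pair reaching 3.
One more forces some (size, color) pair to hold 3, so 60 + 1 = 61.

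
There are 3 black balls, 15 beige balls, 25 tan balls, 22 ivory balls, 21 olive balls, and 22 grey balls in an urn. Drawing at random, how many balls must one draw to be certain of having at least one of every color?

The hardest color to obtain is black: we could draw every other ball first — 108 − 3 = 105 balls — without a single black one.
The next draw must be black, so 105 + 1 = 106.

106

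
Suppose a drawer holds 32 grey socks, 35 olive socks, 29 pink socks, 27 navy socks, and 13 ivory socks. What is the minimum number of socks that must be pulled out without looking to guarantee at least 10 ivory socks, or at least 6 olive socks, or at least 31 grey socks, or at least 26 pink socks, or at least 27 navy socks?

The worst case stops just short of every target: 30 grey, 5 olive, 25 pink, 26 navy, 9 ivory — 30 + 5 + 25 + 26 + 9 = 95 socks.
One more sock must push some color to its target, so 95 + 1 = 96.

96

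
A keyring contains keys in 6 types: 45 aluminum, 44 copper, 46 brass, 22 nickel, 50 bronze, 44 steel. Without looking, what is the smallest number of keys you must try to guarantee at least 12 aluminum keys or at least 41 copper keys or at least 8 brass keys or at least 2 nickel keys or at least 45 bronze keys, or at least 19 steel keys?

122

Each of the 6 types has its own threshold; avoid all of them simultaneously.
The worst case stops just short of every target: 11 aluminum, 40 copper, 7 brass, 1 nickel, 44 bronze, 18 steel — 11 + 40 + 7 + 1 + 44 + 18 = 121 keys.
One more key must push some type to its target, so 121 + 1 = 122.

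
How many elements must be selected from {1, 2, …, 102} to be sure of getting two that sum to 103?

52

Partition {1, …, 102} into 51 pairs: {1,102}, {2,101}, …, {51,52}.
Choosing 51 integers — say the integers 1 through 51 — takes one from each pair and avoids the property.
Choosing 52 forces two into the same pair by pigeonhole, and those sum to 103. So 52.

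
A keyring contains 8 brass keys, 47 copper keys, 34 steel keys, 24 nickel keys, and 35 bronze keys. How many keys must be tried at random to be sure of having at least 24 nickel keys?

148

The worst case draws every non-nickel key first: 8 + 47 + 34 + 35 = 124.
The next 24 draws are then forced to be nickel, giving 124 + 24 = 148.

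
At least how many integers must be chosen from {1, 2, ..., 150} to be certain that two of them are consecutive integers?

Partition {1, …, 150} into 75 pairs: {1,2}, {3,4}, …, {149,150}.
Choosing 75 integers — say the 75 even numbers 2, 4, …, 150 — takes one from each pair and avoids the property.
Choosing 76 forces two into the same pair by pigeonhole, and those are consecutive. So 76.

76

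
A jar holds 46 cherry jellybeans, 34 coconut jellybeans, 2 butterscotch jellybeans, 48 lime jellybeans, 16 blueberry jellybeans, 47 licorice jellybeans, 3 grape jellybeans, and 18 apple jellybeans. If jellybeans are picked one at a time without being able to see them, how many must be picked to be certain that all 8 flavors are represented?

213

The hardest flavor to obtain is butterscotch: we could draw every other jellybean first — 214 − 2 = 212 jellybeans — without a single butterscotch one.
The next draw must be butterscotch, so 212 + 1 = 213.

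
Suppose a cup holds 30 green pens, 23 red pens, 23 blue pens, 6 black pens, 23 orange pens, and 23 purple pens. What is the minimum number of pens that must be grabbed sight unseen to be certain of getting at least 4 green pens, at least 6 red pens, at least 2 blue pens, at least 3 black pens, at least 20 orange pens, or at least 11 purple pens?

The worst case stops just short of every target: 3 green, 5 red, 1 blue, 2 black, 19 orange, 10 purple — 3 + 5 + 1 + 2 + 19 + 10 = 40 pens.
One more pen must push some ink color to its target, so 40 + 1 = 41.

41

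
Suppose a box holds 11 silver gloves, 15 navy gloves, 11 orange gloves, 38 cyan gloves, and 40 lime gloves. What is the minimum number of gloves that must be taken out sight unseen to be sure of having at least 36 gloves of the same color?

108

In the worst case we take at most 35 of each color, but all 11 silver, all 15 navy, and all 11 orange (fewer than 35), giving 11 + 15 + 11 + 35 + 35 = 107.
One more glove then forces some color to 36, so 107 + 1 = 108.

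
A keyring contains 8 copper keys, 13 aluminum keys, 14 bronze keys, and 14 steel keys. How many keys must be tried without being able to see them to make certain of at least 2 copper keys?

43

The worst case draws every non-copper key first: 13 + 14 + 14 = 41.
The next 2 draws are then forced to be copper, giving 41 + 2 = 43.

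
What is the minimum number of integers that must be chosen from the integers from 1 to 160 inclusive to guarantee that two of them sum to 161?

Partition {1, …, 160} into 80 pairs: {1,160}, {2,159}, …, {80,81}.
Choosing 80 integers — say the integers 1 through 80 — takes one from each pair and avoids the property.
Choosing 81 forces two into the same pair by pigeonhole, and those sum to 161. So 81.

81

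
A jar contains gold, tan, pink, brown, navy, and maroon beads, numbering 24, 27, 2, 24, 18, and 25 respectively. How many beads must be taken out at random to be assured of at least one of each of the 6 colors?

119

The hardest color to obtain is pink: we could draw every other bead first — 120 − 2 = 118 beads — without a single pink one.
The next draw must be pink, so 118 + 1 = 119.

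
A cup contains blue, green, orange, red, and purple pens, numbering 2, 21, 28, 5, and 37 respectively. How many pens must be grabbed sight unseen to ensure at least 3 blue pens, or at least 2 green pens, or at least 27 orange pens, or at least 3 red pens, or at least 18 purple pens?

The worst case stops just short of every target: 2 blue, 1 green, 26 orange, 2 red, 17 purple — 2 + 1 + 26 + 2 + 17 = 48 pens.
One more pen must push some ink color to its target, so 48 + 1 = 49.

49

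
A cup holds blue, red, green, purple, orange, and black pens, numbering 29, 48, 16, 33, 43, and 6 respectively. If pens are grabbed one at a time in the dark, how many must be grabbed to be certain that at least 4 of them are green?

The worst case draws every non-green pen first: 29 + 48 + 33 + 43 + 6 = 159.
The next 4 draws are then forced to be green, giving 159 + 4 = 163.

163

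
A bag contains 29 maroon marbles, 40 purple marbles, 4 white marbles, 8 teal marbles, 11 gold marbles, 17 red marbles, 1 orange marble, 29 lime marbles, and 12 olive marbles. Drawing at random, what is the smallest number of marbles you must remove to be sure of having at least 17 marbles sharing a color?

101

In the worst case we take at most 16 of each color, but all 4 white, all 8 teal, all 11 gold, all 1 orange, and all 12 olive (fewer than 16), giving 16 + 16 + 4 + 8 + 11 + 16 + 1 + 16 + 12 = 100.
One more marble then forces some color to 17, so 100 + 1 = 101.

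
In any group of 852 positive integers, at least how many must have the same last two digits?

If each of the 100 possible two-digit endings held at most 8, the total would be at most 100 × 8 = 800 < 852, a contradiction.
So at least one holds ⌈852/100⌉ = 9.

9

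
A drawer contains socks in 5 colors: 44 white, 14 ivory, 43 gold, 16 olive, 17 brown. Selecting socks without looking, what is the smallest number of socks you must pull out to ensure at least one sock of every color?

The hardest color to obtain is ivory: we could draw every other sock first — 134 − 14 = 120 socks — without a single ivory one.
The next draw must be ivory, so 120 + 1 = 121.

121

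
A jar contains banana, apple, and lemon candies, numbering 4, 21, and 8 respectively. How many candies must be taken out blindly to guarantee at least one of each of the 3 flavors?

The hardest flavor to obtain is banana: we could draw every other candy first — 33 − 4 = 29 candies — without a single banana one.
The next draw must be banana, so 29 + 1 = 30.

30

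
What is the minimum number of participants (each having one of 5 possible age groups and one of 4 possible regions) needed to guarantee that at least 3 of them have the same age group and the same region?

There are 5 × 4 = 20 (age group, region) combinations acting as pigeonholes.
With 20 × 2 = 40 participants we could place exactly 2 in each, with no (age group, region) pair reaching 3.
One more forces some (age group, region) pair to hold 3, so 40 + 1 = 41.

41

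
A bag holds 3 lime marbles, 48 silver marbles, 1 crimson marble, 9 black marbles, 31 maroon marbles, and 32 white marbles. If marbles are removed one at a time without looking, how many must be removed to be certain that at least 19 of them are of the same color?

In the worst case we take at most 18 of each color, but all 3 lime, all 1 crimson, and all 9 black (fewer than 18), giving 3 + 18 + 1 + 9 + 18 + 18 = 67.
One more marble then forces some color to 19, so 67 + 1 = 68.

68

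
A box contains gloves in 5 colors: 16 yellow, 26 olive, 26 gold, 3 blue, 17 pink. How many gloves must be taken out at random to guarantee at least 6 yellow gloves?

78

To avoid yellow gloves as long as possible, exhaust the other 4 colors first.
The worst case draws every non-yellow glove first: 26 + 26 + 3 + 17 = 72.
The next 6 draws are then forced to be yellow, giving 72 + 6 = 78.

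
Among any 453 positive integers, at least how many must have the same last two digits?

5

There are 100 possible two-digit endings, which serve as the pigeonholes.
If each of the 100 possible two-digit endings held at most 4, the total would be at most 100 × 4 = 400 < 453, a contradiction.
So at least one holds ⌈453/100⌉ = 5.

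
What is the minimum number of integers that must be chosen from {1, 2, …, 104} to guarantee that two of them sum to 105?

53

Partition {1, …, 104} into 52 pairs: {1,104}, {2,103}, …, {52,53}.
Choosing 52 integers — say the integers 1 through 52 — takes one from each pair and avoids the property.
Choosing 53 forces two into the same pair by pigeonhole, and those sum to 105. So 53.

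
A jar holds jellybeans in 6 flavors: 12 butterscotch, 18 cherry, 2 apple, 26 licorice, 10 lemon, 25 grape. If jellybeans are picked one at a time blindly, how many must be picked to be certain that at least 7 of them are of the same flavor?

Treat the 6 flavors as pigeonholes.
In the worst case we take at most 6 of each flavor, but all 2 apple (fewer than 6), giving 6 + 6 + 2 + 6 + 6 + 6 = 32.
One more jellybean then forces some flavor to 7, so 32 + 1 = 33.

33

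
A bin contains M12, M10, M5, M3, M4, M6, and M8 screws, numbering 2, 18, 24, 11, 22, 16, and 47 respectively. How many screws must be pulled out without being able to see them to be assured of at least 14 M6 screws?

The worst case draws every non-M6 screw first: 2 + 18 + 24 + 11 + 22 + 47 = 124.
The next 14 draws are then forced to be M6, giving 124 + 14 = 138.

138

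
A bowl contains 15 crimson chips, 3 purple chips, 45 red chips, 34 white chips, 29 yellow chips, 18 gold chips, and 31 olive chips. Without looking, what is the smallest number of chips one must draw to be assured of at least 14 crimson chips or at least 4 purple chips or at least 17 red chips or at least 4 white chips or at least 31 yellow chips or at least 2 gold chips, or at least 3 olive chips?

The worst case stops just short of every target: 13 crimson, 3 purple, 16 red, 3 white, all 29 yellow, 1 gold, 2 olive — 13 + 3 + 16 + 3 + 29 + 1 + 2 = 67 chips.
One more chip must push some color to its target, so 67 + 1 = 68.

68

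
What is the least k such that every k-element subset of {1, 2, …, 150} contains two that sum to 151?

Partition {1, …, 150} into 75 pairs: {1,150}, {2,149}, …, {75,76}.
Choosing 75 integers — say the integers 1 through 75 — takes one from each pair and avoids the property.
Choosing 76 forces two into the same pair by pigeonhole, and those sum to 151. So 76.

76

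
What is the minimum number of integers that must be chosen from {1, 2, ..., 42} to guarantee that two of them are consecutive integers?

Partition {1, …, 42} into 21 pairs: {1,2}, {3,4}, …, {41,42}.
Choosing 21 integers — say the 21 even numbers 2, 4, …, 42 — takes one from each pair and avoids the property.
Choosing 22 forces two into the same pair by pigeonhole, and those are consecutive. So 22.

22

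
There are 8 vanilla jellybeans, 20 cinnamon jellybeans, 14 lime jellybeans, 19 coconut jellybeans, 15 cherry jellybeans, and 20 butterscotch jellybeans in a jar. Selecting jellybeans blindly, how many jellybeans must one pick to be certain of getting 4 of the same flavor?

The worst case takes 3 jellybeans of each flavor without reaching 4 of any: 6 × 3 = 18.
The next jellybean must bring some flavor to 4, so 18 + 1 = 19.

19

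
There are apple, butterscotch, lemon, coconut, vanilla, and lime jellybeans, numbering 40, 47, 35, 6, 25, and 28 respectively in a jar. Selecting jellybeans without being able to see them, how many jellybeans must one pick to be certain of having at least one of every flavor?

The hardest flavor to obtain is coconut: we could draw every other jellybean first — 181 − 6 = 175 jellybeans — without a single coconut one.
The next draw must be coconut, so 175 + 1 = 176.

176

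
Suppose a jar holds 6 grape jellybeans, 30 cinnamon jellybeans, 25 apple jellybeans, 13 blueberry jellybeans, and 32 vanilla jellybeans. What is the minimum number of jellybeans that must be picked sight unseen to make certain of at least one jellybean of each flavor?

101

The hardest flavor to obtain is grape: we could draw every other jellybean first — 106 − 6 = 100 jellybeans — without a single grape one.
The next draw must be grape, so 100 + 1 = 101.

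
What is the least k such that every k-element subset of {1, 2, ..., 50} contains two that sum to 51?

Partition {1, …, 50} into 25 pairs: {1,50}, {2,49}, …, {25,26}.
Choosing 25 integers — say the integers 1 through 25 — takes one from each pair and avoids the property.
Choosing 26 forces two into the same pair by pigeonhole, and those sum to 51. So 26.

26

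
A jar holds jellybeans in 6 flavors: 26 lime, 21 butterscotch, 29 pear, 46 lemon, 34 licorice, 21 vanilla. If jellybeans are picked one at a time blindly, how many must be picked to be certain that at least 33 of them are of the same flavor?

In the worst case we take at most 32 of each flavor, but all 26 lime, all 21 butterscotch, all 29 pear, and all 21 vanilla (fewer than 32), giving 26 + 21 + 29 + 32 + 32 + 21 = 161.
One more jellybean then forces some flavor to 33, so 161 + 1 = 162.

162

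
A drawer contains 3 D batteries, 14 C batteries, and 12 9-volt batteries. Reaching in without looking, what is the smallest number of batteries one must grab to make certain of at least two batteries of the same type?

4

The worst case takes 1 battery of each type without reaching 2 of any: 3 × 1 = 3.
The next battery must bring some type to 2, so 3 + 1 = 4.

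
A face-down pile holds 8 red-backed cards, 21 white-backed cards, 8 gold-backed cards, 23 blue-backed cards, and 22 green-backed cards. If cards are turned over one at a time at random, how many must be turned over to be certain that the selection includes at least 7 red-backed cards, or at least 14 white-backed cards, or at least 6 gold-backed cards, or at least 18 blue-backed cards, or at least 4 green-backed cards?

Each of the 5 back colors has its own threshold; avoid all of them simultaneously.
The worst case stops just short of every target: 6 red-backed, 13 white-backed, 5 gold-backed, 17 blue-backed, 3 green-backed — 6 + 13 + 5 + 17 + 3 = 44 cards.
One more card must push some back color to its target, so 44 + 1 = 45.

45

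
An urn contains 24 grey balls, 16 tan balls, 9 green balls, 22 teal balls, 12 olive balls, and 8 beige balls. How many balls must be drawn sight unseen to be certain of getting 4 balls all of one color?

19

Treat the 6 colors as pigeonholes.
The worst case takes 3 balls of each color without reaching 4 of any: 6 × 3 = 18.
The next ball must bring some color to 4, so 18 + 1 = 19.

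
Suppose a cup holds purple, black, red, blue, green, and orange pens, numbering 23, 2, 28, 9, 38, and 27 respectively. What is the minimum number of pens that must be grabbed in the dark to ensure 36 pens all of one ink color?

125

In the worst case we take at most 35 of each ink color, but all 23 purple, all 2 black, all 28 red, all 9 blue, and all 27 orange (fewer than 35), giving 23 + 2 + 28 + 9 + 35 + 27 = 124.
One more pen then forces some ink color to 36, so 124 + 1 = 125.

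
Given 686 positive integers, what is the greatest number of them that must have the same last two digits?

7

There are 100 possible two-digit endings, which serve as the pigeonholes.
If each of the 100 possible two-digit endings held at most 6, the total would be at most 100 × 6 = 600 < 686, a contradiction.
So at least one holds ⌈686/100⌉ = 7.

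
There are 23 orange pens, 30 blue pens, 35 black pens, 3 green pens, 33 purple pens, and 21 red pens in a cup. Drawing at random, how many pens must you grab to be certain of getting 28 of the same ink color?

Treat the 6 ink colors as pigeonholes.
In the worst case we take at most 27 of each ink color, but all 23 orange, all 3 green, and all 21 red (fewer than 27), giving 23 + 27 + 27 + 3 + 27 + 21 = 128.
One more pen then forces some ink color to 28, so 128 + 1 = 129.

129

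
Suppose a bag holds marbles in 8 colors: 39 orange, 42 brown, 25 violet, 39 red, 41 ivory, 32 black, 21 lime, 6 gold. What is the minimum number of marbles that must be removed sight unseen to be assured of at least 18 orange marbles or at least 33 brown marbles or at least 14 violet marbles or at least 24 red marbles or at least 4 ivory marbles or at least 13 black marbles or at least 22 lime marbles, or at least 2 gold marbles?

The worst case stops just short of every target: 17 orange, 32 brown, 13 violet, 23 red, 3 ivory, 12 black, 21 lime, 1 gold — 17 + 32 + 13 + 23 + 3 + 12 + 21 + 1 = 122 marbles.
One more marble must push some color to its target, so 122 + 1 = 123.

123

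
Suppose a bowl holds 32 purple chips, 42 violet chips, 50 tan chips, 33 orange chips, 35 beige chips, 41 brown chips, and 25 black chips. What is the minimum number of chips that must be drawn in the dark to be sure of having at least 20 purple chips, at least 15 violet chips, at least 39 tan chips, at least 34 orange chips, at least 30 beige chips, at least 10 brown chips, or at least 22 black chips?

164

Each of the 7 colors has its own threshold; avoid all of them simultaneously.
The worst case stops just short of every target: 19 purple, 14 violet, 38 tan, 33 orange, 29 beige, 9 brown, 21 black — 19 + 14 + 38 + 33 + 29 + 9 + 21 = 163 chips.
One more chip must push some color to its target, so 163 + 1 = 164.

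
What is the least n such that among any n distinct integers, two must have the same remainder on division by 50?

51

Two integers differ by a multiple of 50 exactly when they share a remainder mod 50.
There are 50 residue classes mod 50, so 50 integers can all lie in distinct classes.
One more integer must repeat a residue, giving a difference divisible by 50. So n = 50 + 1 = 51.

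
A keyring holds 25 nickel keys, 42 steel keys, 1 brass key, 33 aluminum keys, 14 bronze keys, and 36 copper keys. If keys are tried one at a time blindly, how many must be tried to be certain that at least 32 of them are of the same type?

In the worst case we take at most 31 of each type, but all 25 nickel, all 1 brass, and all 14 bronze (fewer than 31), giving 25 + 31 + 1 + 31 + 14 + 31 = 133.
One more key then forces some type to 32, so 133 + 1 = 134.

134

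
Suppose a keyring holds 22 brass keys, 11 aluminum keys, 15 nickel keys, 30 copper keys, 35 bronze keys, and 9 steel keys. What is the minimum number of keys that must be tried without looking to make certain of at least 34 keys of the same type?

121

Treat the 6 types as pigeonholes.
In the worst case we take at most 33 of each type, but all 22 brass, all 11 aluminum, all 15 nickel, all 30 copper, and all 9 steel (fewer than 33), giving 22 + 11 + 15 + 30 + 33 + 9 = 120.
One more key then forces some type to 34, so 120 + 1 = 121.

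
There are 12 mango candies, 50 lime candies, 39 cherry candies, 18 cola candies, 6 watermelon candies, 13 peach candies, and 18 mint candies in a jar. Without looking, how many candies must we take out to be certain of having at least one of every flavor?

151

The hardest flavor to obtain is watermelon: we could draw every other candy first — 156 − 6 = 150 candies — without a single watermelon one.
The next draw must be watermelon, so 150 + 1 = 151.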